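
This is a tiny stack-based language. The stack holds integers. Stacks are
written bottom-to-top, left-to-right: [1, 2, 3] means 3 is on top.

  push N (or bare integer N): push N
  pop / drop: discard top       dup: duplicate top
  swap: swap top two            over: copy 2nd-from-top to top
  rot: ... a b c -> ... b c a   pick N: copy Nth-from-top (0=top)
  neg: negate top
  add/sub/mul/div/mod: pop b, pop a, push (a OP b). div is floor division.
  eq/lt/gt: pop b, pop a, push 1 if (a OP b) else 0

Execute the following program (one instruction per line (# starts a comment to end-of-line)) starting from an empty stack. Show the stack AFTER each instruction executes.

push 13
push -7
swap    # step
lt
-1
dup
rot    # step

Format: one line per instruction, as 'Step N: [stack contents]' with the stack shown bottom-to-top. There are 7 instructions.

Step 1: [13]
Step 2: [13, -7]
Step 3: [-7, 13]
Step 4: [1]
Step 5: [1, -1]
Step 6: [1, -1, -1]
Step 7: [-1, -1, 1]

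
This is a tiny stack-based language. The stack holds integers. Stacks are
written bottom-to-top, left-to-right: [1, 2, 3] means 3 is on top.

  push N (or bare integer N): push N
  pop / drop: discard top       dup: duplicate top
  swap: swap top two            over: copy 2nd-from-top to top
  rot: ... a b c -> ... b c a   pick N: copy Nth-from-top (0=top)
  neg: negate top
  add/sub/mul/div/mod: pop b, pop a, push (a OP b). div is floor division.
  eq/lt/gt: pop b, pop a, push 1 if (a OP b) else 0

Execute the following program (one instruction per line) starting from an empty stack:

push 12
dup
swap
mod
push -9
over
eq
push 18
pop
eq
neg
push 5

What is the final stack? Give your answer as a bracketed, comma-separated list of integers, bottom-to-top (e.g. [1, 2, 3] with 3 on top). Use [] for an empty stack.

Answer: [-1, 5]

Derivation:
After 'push 12': [12]
After 'dup': [12, 12]
After 'swap': [12, 12]
After 'mod': [0]
After 'push -9': [0, -9]
After 'over': [0, -9, 0]
After 'eq': [0, 0]
After 'push 18': [0, 0, 18]
After 'pop': [0, 0]
After 'eq': [1]
After 'neg': [-1]
After 'push 5': [-1, 5]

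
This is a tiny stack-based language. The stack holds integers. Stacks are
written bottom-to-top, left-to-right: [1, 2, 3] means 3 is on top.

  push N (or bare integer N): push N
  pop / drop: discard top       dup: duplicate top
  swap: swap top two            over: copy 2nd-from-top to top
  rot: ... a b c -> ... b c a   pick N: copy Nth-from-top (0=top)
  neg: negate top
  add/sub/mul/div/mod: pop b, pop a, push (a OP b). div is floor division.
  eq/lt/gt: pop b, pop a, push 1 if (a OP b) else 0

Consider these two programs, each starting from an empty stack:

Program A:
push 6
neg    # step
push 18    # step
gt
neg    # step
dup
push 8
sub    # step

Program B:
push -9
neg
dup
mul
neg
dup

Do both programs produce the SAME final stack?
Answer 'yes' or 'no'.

Answer: no

Derivation:
Program A trace:
  After 'push 6': [6]
  After 'neg': [-6]
  After 'push 18': [-6, 18]
  After 'gt': [0]
  After 'neg': [0]
  After 'dup': [0, 0]
  After 'push 8': [0, 0, 8]
  After 'sub': [0, -8]
Program A final stack: [0, -8]

Program B trace:
  After 'push -9': [-9]
  After 'neg': [9]
  After 'dup': [9, 9]
  After 'mul': [81]
  After 'neg': [-81]
  After 'dup': [-81, -81]
Program B final stack: [-81, -81]
Same: no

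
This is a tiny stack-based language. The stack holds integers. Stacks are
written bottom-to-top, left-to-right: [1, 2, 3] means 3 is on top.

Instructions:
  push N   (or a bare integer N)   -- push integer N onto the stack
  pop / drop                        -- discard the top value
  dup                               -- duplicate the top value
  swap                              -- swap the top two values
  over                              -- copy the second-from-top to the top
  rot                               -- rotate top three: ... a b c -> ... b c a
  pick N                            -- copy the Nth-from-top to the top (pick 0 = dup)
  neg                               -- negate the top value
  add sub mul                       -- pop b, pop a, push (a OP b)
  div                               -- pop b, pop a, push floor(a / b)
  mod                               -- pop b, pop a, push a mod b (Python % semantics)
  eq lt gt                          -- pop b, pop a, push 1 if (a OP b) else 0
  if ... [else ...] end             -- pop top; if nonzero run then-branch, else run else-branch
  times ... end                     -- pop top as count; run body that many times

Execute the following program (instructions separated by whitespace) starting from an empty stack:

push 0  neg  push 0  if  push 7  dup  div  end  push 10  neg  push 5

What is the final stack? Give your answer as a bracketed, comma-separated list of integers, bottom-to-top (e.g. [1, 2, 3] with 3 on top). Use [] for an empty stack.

Answer: [0, -10, 5]

Derivation:
After 'push 0': [0]
After 'neg': [0]
After 'push 0': [0, 0]
After 'if': [0]
After 'push 10': [0, 10]
After 'neg': [0, -10]
After 'push 5': [0, -10, 5]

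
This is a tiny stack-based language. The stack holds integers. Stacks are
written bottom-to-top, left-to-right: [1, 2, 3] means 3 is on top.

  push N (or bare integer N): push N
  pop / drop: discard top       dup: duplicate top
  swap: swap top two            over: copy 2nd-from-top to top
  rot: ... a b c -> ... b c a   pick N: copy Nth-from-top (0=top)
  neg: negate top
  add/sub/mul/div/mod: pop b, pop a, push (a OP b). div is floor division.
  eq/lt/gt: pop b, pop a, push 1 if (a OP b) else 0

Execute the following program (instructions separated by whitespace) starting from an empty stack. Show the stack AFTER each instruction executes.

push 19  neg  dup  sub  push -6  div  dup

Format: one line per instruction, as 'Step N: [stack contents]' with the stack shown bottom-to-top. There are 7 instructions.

Step 1: [19]
Step 2: [-19]
Step 3: [-19, -19]
Step 4: [0]
Step 5: [0, -6]
Step 6: [0]
Step 7: [0, 0]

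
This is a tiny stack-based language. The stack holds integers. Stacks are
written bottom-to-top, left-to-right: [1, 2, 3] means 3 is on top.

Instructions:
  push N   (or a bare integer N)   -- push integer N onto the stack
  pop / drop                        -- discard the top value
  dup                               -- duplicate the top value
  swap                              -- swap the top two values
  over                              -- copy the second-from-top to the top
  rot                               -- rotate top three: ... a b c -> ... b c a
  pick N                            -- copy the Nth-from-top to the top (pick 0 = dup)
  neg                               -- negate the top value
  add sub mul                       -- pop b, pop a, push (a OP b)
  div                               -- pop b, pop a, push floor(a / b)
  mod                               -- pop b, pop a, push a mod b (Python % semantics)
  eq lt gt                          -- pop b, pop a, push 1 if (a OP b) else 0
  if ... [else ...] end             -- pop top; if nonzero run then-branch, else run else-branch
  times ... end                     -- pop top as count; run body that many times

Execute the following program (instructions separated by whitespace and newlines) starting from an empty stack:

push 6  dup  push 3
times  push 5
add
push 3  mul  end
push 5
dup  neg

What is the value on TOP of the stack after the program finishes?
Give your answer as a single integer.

After 'push 6': [6]
After 'dup': [6, 6]
After 'push 3': [6, 6, 3]
After 'times': [6, 6]
After 'push 5': [6, 6, 5]
After 'add': [6, 11]
After 'push 3': [6, 11, 3]
After 'mul': [6, 33]
After 'push 5': [6, 33, 5]
After 'add': [6, 38]
After 'push 3': [6, 38, 3]
After 'mul': [6, 114]
After 'push 5': [6, 114, 5]
After 'add': [6, 119]
After 'push 3': [6, 119, 3]
After 'mul': [6, 357]
After 'push 5': [6, 357, 5]
After 'dup': [6, 357, 5, 5]
After 'neg': [6, 357, 5, -5]

Answer: -5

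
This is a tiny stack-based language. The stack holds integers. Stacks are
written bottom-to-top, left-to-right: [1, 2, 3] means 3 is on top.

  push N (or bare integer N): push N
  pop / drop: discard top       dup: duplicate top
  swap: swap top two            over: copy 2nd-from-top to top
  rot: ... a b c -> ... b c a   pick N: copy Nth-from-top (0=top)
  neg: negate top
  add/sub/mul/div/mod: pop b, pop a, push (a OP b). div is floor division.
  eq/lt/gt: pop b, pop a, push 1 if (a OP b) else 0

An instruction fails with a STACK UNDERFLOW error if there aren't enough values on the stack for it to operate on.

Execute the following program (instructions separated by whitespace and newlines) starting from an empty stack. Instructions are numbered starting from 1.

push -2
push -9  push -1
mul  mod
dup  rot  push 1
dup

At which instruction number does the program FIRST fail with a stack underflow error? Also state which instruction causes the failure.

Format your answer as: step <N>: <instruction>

Answer: step 7: rot

Derivation:
Step 1 ('push -2'): stack = [-2], depth = 1
Step 2 ('push -9'): stack = [-2, -9], depth = 2
Step 3 ('push -1'): stack = [-2, -9, -1], depth = 3
Step 4 ('mul'): stack = [-2, 9], depth = 2
Step 5 ('mod'): stack = [7], depth = 1
Step 6 ('dup'): stack = [7, 7], depth = 2
Step 7 ('rot'): needs 3 value(s) but depth is 2 — STACK UNDERFLOW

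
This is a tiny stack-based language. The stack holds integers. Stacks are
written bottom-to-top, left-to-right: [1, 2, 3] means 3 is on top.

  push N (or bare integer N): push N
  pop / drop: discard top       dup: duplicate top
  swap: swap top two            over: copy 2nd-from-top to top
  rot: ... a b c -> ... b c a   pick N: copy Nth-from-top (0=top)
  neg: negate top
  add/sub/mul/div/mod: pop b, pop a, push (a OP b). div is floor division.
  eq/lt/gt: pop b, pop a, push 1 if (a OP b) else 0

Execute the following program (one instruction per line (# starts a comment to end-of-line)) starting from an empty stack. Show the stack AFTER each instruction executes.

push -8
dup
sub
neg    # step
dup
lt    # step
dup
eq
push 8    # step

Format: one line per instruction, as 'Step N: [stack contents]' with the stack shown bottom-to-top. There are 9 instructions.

Step 1: [-8]
Step 2: [-8, -8]
Step 3: [0]
Step 4: [0]
Step 5: [0, 0]
Step 6: [0]
Step 7: [0, 0]
Step 8: [1]
Step 9: [1, 8]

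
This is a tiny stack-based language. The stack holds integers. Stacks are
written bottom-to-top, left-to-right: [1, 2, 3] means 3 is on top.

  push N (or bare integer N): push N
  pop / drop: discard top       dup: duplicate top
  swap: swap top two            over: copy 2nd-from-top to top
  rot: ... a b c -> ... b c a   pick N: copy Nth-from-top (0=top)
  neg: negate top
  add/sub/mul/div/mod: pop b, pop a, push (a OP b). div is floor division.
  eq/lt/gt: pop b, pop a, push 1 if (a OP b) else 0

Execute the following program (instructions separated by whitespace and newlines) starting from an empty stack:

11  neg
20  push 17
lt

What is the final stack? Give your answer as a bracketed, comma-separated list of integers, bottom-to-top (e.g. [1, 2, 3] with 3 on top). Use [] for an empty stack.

Answer: [-11, 0]

Derivation:
After 'push 11': [11]
After 'neg': [-11]
After 'push 20': [-11, 20]
After 'push 17': [-11, 20, 17]
After 'lt': [-11, 0]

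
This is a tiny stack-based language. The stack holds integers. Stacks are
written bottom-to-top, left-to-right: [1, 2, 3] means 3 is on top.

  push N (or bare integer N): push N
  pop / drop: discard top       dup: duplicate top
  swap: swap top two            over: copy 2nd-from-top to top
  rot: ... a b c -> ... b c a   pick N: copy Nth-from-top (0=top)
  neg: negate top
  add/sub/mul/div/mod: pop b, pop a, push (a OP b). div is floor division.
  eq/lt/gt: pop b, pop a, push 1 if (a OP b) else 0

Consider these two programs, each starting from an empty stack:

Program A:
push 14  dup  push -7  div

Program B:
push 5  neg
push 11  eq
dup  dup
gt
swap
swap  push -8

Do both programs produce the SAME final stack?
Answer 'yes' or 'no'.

Answer: no

Derivation:
Program A trace:
  After 'push 14': [14]
  After 'dup': [14, 14]
  After 'push -7': [14, 14, -7]
  After 'div': [14, -2]
Program A final stack: [14, -2]

Program B trace:
  After 'push 5': [5]
  After 'neg': [-5]
  After 'push 11': [-5, 11]
  After 'eq': [0]
  After 'dup': [0, 0]
  After 'dup': [0, 0, 0]
  After 'gt': [0, 0]
  After 'swap': [0, 0]
  After 'swap': [0, 0]
  After 'push -8': [0, 0, -8]
Program B final stack: [0, 0, -8]
Same: no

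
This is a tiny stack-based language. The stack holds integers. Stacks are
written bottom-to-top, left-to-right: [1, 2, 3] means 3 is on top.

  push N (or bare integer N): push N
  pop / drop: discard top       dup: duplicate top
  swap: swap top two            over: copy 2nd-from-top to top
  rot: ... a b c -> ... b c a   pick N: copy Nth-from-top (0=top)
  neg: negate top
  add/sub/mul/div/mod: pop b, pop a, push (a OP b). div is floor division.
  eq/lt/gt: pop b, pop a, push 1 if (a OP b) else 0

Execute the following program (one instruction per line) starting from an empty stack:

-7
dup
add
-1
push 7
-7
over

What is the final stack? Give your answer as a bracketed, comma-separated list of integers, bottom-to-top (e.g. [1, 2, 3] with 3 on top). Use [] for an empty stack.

Answer: [-14, -1, 7, -7, 7]

Derivation:
After 'push -7': [-7]
After 'dup': [-7, -7]
After 'add': [-14]
After 'push -1': [-14, -1]
After 'push 7': [-14, -1, 7]
After 'push -7': [-14, -1, 7, -7]
After 'over': [-14, -1, 7, -7, 7]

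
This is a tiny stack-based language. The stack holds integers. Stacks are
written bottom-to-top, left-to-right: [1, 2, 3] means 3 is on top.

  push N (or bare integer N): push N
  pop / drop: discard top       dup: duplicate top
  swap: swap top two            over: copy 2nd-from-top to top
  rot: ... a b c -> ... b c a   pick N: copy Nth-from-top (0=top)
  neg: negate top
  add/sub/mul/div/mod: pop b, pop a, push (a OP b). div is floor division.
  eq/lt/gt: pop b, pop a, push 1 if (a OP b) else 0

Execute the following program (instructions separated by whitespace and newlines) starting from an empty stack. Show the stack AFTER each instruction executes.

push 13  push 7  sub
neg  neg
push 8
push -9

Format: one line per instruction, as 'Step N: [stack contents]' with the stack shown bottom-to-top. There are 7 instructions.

Step 1: [13]
Step 2: [13, 7]
Step 3: [6]
Step 4: [-6]
Step 5: [6]
Step 6: [6, 8]
Step 7: [6, 8, -9]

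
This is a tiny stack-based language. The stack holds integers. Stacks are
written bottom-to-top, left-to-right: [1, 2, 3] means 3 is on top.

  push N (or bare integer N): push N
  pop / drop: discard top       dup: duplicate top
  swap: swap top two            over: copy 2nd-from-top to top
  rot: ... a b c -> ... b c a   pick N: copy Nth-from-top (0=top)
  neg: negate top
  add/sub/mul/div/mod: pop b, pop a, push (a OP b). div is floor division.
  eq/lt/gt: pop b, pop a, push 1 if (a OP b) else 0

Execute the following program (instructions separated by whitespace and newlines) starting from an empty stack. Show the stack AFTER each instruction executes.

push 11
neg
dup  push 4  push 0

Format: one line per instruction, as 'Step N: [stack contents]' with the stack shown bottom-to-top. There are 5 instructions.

Step 1: [11]
Step 2: [-11]
Step 3: [-11, -11]
Step 4: [-11, -11, 4]
Step 5: [-11, -11, 4, 0]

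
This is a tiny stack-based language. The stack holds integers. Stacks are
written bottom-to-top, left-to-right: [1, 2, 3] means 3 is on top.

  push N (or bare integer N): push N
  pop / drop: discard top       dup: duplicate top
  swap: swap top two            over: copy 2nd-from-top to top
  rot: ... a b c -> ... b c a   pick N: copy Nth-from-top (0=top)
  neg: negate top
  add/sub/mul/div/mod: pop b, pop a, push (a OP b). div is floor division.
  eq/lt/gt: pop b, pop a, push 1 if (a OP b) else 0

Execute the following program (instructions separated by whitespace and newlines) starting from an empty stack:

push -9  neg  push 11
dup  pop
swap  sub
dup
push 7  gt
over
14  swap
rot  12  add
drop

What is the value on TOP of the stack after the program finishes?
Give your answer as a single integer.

Answer: 2

Derivation:
After 'push -9': [-9]
After 'neg': [9]
After 'push 11': [9, 11]
After 'dup': [9, 11, 11]
After 'pop': [9, 11]
After 'swap': [11, 9]
After 'sub': [2]
After 'dup': [2, 2]
After 'push 7': [2, 2, 7]
After 'gt': [2, 0]
After 'over': [2, 0, 2]
After 'push 14': [2, 0, 2, 14]
After 'swap': [2, 0, 14, 2]
After 'rot': [2, 14, 2, 0]
After 'push 12': [2, 14, 2, 0, 12]
After 'add': [2, 14, 2, 12]
After 'drop': [2, 14, 2]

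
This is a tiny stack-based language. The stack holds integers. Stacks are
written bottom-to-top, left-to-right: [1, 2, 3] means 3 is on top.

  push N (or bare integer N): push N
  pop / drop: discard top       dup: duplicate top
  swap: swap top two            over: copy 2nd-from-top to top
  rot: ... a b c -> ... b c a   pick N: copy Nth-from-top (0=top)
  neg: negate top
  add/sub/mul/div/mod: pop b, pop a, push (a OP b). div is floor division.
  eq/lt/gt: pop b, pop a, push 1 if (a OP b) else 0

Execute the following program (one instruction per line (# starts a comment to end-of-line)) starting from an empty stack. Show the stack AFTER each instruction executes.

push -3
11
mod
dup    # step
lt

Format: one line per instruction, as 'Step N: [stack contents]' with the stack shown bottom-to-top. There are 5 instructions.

Step 1: [-3]
Step 2: [-3, 11]
Step 3: [8]
Step 4: [8, 8]
Step 5: [0]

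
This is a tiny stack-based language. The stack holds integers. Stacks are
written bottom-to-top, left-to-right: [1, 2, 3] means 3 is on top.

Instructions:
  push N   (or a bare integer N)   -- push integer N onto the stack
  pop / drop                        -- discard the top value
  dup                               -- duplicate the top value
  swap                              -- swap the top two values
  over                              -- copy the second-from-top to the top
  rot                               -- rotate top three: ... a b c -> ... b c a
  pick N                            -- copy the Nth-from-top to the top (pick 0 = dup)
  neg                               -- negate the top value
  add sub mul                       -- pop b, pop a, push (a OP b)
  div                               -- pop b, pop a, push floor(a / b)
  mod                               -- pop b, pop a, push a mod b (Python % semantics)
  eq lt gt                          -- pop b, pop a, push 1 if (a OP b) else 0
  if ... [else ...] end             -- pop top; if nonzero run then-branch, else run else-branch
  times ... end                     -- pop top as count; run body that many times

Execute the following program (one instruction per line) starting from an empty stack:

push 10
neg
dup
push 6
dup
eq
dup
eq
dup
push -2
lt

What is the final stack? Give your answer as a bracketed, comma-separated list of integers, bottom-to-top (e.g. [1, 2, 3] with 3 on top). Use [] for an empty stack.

After 'push 10': [10]
After 'neg': [-10]
After 'dup': [-10, -10]
After 'push 6': [-10, -10, 6]
After 'dup': [-10, -10, 6, 6]
After 'eq': [-10, -10, 1]
After 'dup': [-10, -10, 1, 1]
After 'eq': [-10, -10, 1]
After 'dup': [-10, -10, 1, 1]
After 'push -2': [-10, -10, 1, 1, -2]
After 'lt': [-10, -10, 1, 0]

Answer: [-10, -10, 1, 0]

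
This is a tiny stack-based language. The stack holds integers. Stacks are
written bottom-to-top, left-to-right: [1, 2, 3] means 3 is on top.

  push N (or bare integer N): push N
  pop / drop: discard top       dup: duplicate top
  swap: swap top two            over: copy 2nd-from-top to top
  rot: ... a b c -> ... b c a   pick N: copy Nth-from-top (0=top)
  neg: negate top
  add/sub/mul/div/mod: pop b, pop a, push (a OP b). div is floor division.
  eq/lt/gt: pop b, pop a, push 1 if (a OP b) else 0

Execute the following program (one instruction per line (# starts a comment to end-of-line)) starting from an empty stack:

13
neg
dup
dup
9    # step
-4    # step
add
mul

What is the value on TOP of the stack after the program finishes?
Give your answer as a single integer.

After 'push 13': [13]
After 'neg': [-13]
After 'dup': [-13, -13]
After 'dup': [-13, -13, -13]
After 'push 9': [-13, -13, -13, 9]
After 'push -4': [-13, -13, -13, 9, -4]
After 'add': [-13, -13, -13, 5]
After 'mul': [-13, -13, -65]

Answer: -65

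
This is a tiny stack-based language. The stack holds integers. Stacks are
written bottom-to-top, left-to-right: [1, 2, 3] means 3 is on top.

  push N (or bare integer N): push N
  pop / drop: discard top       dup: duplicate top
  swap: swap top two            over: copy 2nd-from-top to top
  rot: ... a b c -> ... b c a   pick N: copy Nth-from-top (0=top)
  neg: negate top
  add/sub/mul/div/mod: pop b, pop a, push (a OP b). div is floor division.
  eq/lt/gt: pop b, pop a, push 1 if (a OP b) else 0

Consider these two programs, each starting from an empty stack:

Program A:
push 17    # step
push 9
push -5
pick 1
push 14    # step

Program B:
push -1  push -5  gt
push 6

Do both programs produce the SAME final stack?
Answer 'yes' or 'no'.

Answer: no

Derivation:
Program A trace:
  After 'push 17': [17]
  After 'push 9': [17, 9]
  After 'push -5': [17, 9, -5]
  After 'pick 1': [17, 9, -5, 9]
  After 'push 14': [17, 9, -5, 9, 14]
Program A final stack: [17, 9, -5, 9, 14]

Program B trace:
  After 'push -1': [-1]
  After 'push -5': [-1, -5]
  After 'gt': [1]
  After 'push 6': [1, 6]
Program B final stack: [1, 6]
Same: no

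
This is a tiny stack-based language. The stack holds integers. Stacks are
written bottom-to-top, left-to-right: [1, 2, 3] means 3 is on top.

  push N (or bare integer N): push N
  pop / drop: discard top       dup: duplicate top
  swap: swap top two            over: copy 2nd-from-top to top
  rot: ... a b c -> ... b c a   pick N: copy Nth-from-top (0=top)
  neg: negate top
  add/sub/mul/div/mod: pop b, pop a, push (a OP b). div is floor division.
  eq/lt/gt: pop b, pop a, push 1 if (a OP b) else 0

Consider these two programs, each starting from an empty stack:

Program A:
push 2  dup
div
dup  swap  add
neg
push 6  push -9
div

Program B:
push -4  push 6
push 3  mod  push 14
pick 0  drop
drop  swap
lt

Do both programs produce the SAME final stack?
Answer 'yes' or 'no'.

Answer: no

Derivation:
Program A trace:
  After 'push 2': [2]
  After 'dup': [2, 2]
  After 'div': [1]
  After 'dup': [1, 1]
  After 'swap': [1, 1]
  After 'add': [2]
  After 'neg': [-2]
  After 'push 6': [-2, 6]
  After 'push -9': [-2, 6, -9]
  After 'div': [-2, -1]
Program A final stack: [-2, -1]

Program B trace:
  After 'push -4': [-4]
  After 'push 6': [-4, 6]
  After 'push 3': [-4, 6, 3]
  After 'mod': [-4, 0]
  After 'push 14': [-4, 0, 14]
  After 'pick 0': [-4, 0, 14, 14]
  After 'drop': [-4, 0, 14]
  After 'drop': [-4, 0]
  After 'swap': [0, -4]
  After 'lt': [0]
Program B final stack: [0]
Same: no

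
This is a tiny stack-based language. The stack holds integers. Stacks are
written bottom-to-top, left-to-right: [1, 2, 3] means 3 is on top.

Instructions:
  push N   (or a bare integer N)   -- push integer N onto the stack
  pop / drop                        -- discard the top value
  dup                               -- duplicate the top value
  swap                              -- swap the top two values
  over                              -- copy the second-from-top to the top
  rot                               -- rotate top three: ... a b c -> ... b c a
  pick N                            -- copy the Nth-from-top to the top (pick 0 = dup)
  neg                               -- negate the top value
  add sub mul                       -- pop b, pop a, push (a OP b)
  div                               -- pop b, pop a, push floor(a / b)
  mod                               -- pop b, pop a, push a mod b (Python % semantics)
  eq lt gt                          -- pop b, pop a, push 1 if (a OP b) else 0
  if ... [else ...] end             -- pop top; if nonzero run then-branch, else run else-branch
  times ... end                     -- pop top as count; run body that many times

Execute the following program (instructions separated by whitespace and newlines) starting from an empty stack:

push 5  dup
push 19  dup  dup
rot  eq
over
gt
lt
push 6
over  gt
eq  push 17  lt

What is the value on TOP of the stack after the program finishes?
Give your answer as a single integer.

After 'push 5': [5]
After 'dup': [5, 5]
After 'push 19': [5, 5, 19]
After 'dup': [5, 5, 19, 19]
After 'dup': [5, 5, 19, 19, 19]
After 'rot': [5, 5, 19, 19, 19]
After 'eq': [5, 5, 19, 1]
After 'over': [5, 5, 19, 1, 19]
After 'gt': [5, 5, 19, 0]
After 'lt': [5, 5, 0]
After 'push 6': [5, 5, 0, 6]
After 'over': [5, 5, 0, 6, 0]
After 'gt': [5, 5, 0, 1]
After 'eq': [5, 5, 0]
After 'push 17': [5, 5, 0, 17]
After 'lt': [5, 5, 1]

Answer: 1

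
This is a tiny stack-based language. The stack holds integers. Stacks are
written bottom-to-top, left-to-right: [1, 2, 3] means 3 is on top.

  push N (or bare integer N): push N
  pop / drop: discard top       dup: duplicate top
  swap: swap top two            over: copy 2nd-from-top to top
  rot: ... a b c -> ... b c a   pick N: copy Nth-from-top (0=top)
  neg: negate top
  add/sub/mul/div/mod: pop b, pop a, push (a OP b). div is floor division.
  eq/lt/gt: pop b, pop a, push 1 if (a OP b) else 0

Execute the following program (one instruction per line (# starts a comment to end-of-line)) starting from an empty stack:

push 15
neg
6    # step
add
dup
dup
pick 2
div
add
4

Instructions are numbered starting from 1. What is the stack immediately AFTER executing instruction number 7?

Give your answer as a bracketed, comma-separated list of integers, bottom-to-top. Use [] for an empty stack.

Answer: [-9, -9, -9, -9]

Derivation:
Step 1 ('push 15'): [15]
Step 2 ('neg'): [-15]
Step 3 ('6'): [-15, 6]
Step 4 ('add'): [-9]
Step 5 ('dup'): [-9, -9]
Step 6 ('dup'): [-9, -9, -9]
Step 7 ('pick 2'): [-9, -9, -9, -9]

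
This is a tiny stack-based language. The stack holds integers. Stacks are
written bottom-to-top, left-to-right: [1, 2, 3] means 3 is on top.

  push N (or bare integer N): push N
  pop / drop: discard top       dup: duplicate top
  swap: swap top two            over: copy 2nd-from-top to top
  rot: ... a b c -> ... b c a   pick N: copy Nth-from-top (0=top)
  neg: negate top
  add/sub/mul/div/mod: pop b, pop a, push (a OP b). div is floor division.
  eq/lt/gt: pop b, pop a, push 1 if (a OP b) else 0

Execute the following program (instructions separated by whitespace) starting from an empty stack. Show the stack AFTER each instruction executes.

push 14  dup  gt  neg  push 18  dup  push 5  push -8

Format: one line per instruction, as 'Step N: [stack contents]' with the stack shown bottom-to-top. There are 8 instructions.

Step 1: [14]
Step 2: [14, 14]
Step 3: [0]
Step 4: [0]
Step 5: [0, 18]
Step 6: [0, 18, 18]
Step 7: [0, 18, 18, 5]
Step 8: [0, 18, 18, 5, -8]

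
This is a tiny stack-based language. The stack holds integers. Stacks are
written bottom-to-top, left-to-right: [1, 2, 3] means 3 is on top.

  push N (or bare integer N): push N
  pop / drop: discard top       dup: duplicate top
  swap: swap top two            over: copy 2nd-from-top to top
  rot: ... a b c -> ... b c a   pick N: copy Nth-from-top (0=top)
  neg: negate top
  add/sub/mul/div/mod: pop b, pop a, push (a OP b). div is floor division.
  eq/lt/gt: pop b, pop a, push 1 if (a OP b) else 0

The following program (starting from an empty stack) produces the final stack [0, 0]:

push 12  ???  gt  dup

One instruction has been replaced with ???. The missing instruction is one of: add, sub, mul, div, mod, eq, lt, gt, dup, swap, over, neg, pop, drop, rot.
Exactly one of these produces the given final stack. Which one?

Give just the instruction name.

Answer: dup

Derivation:
Stack before ???: [12]
Stack after ???:  [12, 12]
The instruction that transforms [12] -> [12, 12] is: dup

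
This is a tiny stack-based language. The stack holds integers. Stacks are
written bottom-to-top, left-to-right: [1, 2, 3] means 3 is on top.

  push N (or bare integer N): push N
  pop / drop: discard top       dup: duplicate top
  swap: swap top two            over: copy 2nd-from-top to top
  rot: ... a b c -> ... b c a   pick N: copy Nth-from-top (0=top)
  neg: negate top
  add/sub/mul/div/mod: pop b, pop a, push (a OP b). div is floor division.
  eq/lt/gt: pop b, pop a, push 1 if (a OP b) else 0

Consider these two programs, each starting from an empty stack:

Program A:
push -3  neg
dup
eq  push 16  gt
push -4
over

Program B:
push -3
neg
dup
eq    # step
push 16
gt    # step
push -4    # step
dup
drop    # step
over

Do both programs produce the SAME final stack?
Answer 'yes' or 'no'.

Program A trace:
  After 'push -3': [-3]
  After 'neg': [3]
  After 'dup': [3, 3]
  After 'eq': [1]
  After 'push 16': [1, 16]
  After 'gt': [0]
  After 'push -4': [0, -4]
  After 'over': [0, -4, 0]
Program A final stack: [0, -4, 0]

Program B trace:
  After 'push -3': [-3]
  After 'neg': [3]
  After 'dup': [3, 3]
  After 'eq': [1]
  After 'push 16': [1, 16]
  After 'gt': [0]
  After 'push -4': [0, -4]
  After 'dup': [0, -4, -4]
  After 'drop': [0, -4]
  After 'over': [0, -4, 0]
Program B final stack: [0, -4, 0]
Same: yes

Answer: yes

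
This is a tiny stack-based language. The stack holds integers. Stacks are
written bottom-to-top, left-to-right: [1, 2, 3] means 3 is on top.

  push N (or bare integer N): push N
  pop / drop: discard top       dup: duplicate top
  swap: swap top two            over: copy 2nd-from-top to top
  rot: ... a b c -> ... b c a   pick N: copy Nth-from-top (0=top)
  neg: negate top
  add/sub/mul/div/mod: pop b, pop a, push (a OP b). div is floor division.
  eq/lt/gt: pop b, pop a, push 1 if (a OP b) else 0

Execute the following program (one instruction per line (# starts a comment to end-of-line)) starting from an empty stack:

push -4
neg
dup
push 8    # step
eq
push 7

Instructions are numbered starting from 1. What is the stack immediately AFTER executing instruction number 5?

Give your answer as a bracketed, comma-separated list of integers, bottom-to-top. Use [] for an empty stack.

Step 1 ('push -4'): [-4]
Step 2 ('neg'): [4]
Step 3 ('dup'): [4, 4]
Step 4 ('push 8'): [4, 4, 8]
Step 5 ('eq'): [4, 0]

Answer: [4, 0]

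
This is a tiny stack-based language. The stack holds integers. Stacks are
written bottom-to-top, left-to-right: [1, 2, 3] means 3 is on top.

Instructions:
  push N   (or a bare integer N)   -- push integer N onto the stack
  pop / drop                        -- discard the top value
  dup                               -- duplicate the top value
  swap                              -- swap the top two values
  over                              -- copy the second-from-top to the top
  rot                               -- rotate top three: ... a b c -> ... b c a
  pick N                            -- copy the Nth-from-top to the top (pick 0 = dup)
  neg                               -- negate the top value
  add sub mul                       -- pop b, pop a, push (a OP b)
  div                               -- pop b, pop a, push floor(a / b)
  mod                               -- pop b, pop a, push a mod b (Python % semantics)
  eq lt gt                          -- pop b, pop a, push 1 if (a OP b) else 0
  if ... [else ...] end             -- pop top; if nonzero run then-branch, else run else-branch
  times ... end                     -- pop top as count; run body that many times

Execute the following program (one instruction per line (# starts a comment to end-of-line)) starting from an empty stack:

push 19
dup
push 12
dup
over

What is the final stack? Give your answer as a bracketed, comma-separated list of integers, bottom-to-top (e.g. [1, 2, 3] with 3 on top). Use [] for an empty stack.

Answer: [19, 19, 12, 12, 12]

Derivation:
After 'push 19': [19]
After 'dup': [19, 19]
After 'push 12': [19, 19, 12]
After 'dup': [19, 19, 12, 12]
After 'over': [19, 19, 12, 12, 12]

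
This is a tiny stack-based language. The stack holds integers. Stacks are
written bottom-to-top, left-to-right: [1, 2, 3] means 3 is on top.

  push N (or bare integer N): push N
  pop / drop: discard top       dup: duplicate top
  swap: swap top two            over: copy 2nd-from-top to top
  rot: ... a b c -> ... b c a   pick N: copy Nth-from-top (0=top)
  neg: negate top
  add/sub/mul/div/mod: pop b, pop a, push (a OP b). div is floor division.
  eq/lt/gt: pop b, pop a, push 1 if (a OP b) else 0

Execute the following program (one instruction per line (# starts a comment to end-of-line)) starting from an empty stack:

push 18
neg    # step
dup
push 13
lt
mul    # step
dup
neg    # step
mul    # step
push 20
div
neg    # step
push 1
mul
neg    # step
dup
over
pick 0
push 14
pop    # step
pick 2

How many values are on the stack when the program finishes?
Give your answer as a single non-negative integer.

After 'push 18': stack = [18] (depth 1)
After 'neg': stack = [-18] (depth 1)
After 'dup': stack = [-18, -18] (depth 2)
After 'push 13': stack = [-18, -18, 13] (depth 3)
After 'lt': stack = [-18, 1] (depth 2)
After 'mul': stack = [-18] (depth 1)
After 'dup': stack = [-18, -18] (depth 2)
After 'neg': stack = [-18, 18] (depth 2)
After 'mul': stack = [-324] (depth 1)
After 'push 20': stack = [-324, 20] (depth 2)
  ...
After 'neg': stack = [17] (depth 1)
After 'push 1': stack = [17, 1] (depth 2)
After 'mul': stack = [17] (depth 1)
After 'neg': stack = [-17] (depth 1)
After 'dup': stack = [-17, -17] (depth 2)
After 'over': stack = [-17, -17, -17] (depth 3)
After 'pick 0': stack = [-17, -17, -17, -17] (depth 4)
After 'push 14': stack = [-17, -17, -17, -17, 14] (depth 5)
After 'pop': stack = [-17, -17, -17, -17] (depth 4)
After 'pick 2': stack = [-17, -17, -17, -17, -17] (depth 5)

Answer: 5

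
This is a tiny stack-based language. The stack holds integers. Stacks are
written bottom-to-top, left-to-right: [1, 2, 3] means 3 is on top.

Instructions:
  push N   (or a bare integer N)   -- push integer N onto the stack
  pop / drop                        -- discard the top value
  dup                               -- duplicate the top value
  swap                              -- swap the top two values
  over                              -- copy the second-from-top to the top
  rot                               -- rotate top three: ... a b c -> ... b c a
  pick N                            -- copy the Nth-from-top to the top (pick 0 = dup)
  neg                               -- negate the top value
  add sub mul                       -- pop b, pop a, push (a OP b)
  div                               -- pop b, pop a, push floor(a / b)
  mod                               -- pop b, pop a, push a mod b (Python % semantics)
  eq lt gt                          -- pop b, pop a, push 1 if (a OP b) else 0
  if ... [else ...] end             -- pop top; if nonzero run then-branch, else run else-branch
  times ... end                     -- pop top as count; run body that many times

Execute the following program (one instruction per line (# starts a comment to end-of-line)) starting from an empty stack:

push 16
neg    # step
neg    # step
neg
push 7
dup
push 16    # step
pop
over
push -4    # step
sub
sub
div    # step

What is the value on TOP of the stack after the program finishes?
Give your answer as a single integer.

Answer: -2

Derivation:
After 'push 16': [16]
After 'neg': [-16]
After 'neg': [16]
After 'neg': [-16]
After 'push 7': [-16, 7]
After 'dup': [-16, 7, 7]
After 'push 16': [-16, 7, 7, 16]
After 'pop': [-16, 7, 7]
After 'over': [-16, 7, 7, 7]
After 'push -4': [-16, 7, 7, 7, -4]
After 'sub': [-16, 7, 7, 11]
After 'sub': [-16, 7, -4]
After 'div': [-16, -2]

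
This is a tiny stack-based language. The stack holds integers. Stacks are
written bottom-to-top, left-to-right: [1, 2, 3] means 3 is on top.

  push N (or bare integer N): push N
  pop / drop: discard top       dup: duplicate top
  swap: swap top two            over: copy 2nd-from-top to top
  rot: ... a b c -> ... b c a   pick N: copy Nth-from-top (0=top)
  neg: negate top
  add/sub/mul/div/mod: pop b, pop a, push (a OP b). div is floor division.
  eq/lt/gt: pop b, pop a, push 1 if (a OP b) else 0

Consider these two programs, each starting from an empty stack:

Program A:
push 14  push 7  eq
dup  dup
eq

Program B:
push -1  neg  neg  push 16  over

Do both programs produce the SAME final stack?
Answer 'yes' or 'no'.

Answer: no

Derivation:
Program A trace:
  After 'push 14': [14]
  After 'push 7': [14, 7]
  After 'eq': [0]
  After 'dup': [0, 0]
  After 'dup': [0, 0, 0]
  After 'eq': [0, 1]
Program A final stack: [0, 1]

Program B trace:
  After 'push -1': [-1]
  After 'neg': [1]
  After 'neg': [-1]
  After 'push 16': [-1, 16]
  After 'over': [-1, 16, -1]
Program B final stack: [-1, 16, -1]
Same: no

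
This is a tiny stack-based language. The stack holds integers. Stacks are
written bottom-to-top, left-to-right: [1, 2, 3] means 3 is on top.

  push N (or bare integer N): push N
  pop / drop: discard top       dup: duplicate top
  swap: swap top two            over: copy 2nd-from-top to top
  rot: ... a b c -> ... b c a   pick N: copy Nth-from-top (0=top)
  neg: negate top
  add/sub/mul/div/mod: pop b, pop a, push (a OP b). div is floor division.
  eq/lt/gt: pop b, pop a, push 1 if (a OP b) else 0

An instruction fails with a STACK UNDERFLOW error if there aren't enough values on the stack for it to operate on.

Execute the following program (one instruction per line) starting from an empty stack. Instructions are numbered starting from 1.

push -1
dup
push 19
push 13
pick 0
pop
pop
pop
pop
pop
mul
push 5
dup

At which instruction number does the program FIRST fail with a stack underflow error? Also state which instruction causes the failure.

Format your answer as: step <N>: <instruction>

Answer: step 11: mul

Derivation:
Step 1 ('push -1'): stack = [-1], depth = 1
Step 2 ('dup'): stack = [-1, -1], depth = 2
Step 3 ('push 19'): stack = [-1, -1, 19], depth = 3
Step 4 ('push 13'): stack = [-1, -1, 19, 13], depth = 4
Step 5 ('pick 0'): stack = [-1, -1, 19, 13, 13], depth = 5
Step 6 ('pop'): stack = [-1, -1, 19, 13], depth = 4
Step 7 ('pop'): stack = [-1, -1, 19], depth = 3
Step 8 ('pop'): stack = [-1, -1], depth = 2
Step 9 ('pop'): stack = [-1], depth = 1
Step 10 ('pop'): stack = [], depth = 0
Step 11 ('mul'): needs 2 value(s) but depth is 0 — STACK UNDERFLOW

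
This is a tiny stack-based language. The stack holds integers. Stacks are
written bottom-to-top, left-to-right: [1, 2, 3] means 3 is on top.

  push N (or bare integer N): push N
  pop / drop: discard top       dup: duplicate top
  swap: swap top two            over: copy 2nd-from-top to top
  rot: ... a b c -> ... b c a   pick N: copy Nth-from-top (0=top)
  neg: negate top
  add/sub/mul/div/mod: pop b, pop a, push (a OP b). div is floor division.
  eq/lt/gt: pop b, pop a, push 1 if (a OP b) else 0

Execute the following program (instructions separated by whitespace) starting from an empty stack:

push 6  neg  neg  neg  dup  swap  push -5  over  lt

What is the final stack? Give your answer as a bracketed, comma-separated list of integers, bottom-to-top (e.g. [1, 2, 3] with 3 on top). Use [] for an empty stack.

Answer: [-6, -6, 0]

Derivation:
After 'push 6': [6]
After 'neg': [-6]
After 'neg': [6]
After 'neg': [-6]
After 'dup': [-6, -6]
After 'swap': [-6, -6]
After 'push -5': [-6, -6, -5]
After 'over': [-6, -6, -5, -6]
After 'lt': [-6, -6, 0]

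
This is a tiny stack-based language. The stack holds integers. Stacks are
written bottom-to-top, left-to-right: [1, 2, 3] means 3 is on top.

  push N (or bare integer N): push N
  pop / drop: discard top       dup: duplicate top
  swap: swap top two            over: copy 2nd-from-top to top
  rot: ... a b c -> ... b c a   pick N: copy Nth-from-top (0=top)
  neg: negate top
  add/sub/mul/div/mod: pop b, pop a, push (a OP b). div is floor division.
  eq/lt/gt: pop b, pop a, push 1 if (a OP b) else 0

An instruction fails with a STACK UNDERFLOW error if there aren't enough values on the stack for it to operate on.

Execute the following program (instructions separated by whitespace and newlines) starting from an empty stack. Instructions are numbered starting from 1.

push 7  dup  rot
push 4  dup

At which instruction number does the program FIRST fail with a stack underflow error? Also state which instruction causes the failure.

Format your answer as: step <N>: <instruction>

Answer: step 3: rot

Derivation:
Step 1 ('push 7'): stack = [7], depth = 1
Step 2 ('dup'): stack = [7, 7], depth = 2
Step 3 ('rot'): needs 3 value(s) but depth is 2 — STACK UNDERFLOW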